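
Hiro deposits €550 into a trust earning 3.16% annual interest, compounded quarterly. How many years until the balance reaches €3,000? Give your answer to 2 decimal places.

We need (1 + 0.0079)^(4t) = 5.4545, so 4t = ln 5.4545 / ln 1.0079 ≈ 215.5875.
t ≈ 215.5875/4 = 53.8969 years.

53.90 years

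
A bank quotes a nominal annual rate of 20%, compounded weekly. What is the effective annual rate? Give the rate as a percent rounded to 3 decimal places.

One year is 52 periods at 0.00384615 each: (1 + 0.00384615)^52 ≈ 1.220934.
EAR = 1.220934 − 1 ≈ 22.09343%.

22.093%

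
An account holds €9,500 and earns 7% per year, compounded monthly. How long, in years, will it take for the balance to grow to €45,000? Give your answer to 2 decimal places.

22.28 years

We need (1 + 0.00583333)^(12t) = 4.7368, so 12t = ln 4.7368 / ln 1.005833 ≈ 267.4119.
t ≈ 267.4119/12 = 22.2843 years.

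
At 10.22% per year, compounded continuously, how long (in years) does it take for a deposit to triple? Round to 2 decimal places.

10.75 years

e^(0.1022t) = 3, so 0.1022t = ln 3 ≈ 1.0986.
t ≈ 1.0986/0.1022 ≈ 10.7496.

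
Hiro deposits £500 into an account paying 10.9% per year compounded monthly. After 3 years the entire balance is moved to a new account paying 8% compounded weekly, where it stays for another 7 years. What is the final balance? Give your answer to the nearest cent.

After 3 years at 10.9%: 500 × 1.384755801 ≈ 692.3779.
Then 7 years at 8%: 692.3779 × 1.749919299 ≈ 1,211.6055.

£1,211.61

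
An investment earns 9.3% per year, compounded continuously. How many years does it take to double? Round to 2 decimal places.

7.45 years

e^(0.093t) = 2, so 0.093t = ln 2 ≈ 0.69315.
t ≈ 0.69315/0.093 ≈ 7.4532.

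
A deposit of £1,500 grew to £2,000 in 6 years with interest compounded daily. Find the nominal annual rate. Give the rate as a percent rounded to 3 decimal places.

4.795%

The 2190-period growth factor is 2,000/1,500 = 1.33333.
r/365 = 1.33333^(1/2190) − 1 ≈ 0.00013137, so r ≈ 365·0.00013137 = 4.79502%.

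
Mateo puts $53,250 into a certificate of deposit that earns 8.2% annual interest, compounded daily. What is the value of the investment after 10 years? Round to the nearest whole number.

Growth factor = (1 + 0.082/365)^3650 ≈ 2.27029074367.
A ≈ 53,250 × 2.27029074367 ≈ 120,892.9821.

$120,893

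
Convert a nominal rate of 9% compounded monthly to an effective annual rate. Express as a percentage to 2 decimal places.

9.38%

EAR = (1 + 9%/12)^12 − 1 = (1 + 0.0075)^12 − 1.
(1 + 0.0075)^12 ≈ 1.093807, so EAR ≈ 9.38069%.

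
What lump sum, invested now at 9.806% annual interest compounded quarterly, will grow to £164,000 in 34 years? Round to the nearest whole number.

Periodic rate = 9.806%/4 = 0.024515; 136 periods.
P = 164,000/(1 + 0.024515)^136 ≈ 164,000/26.9458383267 ≈ 6,086.2831.

£6,086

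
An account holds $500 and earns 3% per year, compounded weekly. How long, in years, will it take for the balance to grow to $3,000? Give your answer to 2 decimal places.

59.74 years

(1 + 0.000576923)^(52t) = 3,000/500 = 6.
52t·ln(1 + 0.000576923) = ln(6); 52t = 1.7918/0.000576757 ≈ 3106.6122.
t ≈ 59.7425 years.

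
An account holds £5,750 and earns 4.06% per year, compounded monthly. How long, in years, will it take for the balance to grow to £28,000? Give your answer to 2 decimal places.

(1 + 0.00338333)^(12t) = 28,000/5,750 = 4.8696.
12t·ln(1 + 0.00338333) = ln(4.8696); 12t = 1.583/0.00337762 ≈ 468.6742.
t ≈ 39.0562 years.

39.06 years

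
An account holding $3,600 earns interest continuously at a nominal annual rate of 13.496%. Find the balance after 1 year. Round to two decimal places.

$4,120.17

A = P·e^(rt) = 3,600·e^(0.13496·1) = 3,600·e^0.13496.
e^0.13496 ≈ 1.144491004, so A ≈ 4,120.1676.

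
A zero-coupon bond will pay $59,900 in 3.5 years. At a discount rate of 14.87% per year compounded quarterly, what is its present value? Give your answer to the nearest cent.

$35,933.40

Growth factor = (1 + 0.037175)^14 ≈ 1.6669729794.
P = 59,900/1.6669729794 ≈ 35,933.3959.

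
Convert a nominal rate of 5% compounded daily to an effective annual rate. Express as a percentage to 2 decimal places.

One year is 365 periods at 0.000136986 each: (1 + 0.000136986)^365 ≈ 1.051267.
EAR = 1.051267 − 1 ≈ 5.12675%.

5.13%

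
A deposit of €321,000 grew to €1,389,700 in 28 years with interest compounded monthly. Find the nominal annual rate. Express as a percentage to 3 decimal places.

5.245%

(1 + r/12)^336 = 1,389,700/321,000 = 4.32928.
1 + r/12 = 4.32928^(1/336) ≈ 1.004371, so r/12 ≈ 0.00437084.
r ≈ 12·0.00437084 = 5.24501%.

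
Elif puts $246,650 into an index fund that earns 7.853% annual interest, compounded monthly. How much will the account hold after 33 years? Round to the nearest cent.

Periodic rate = 7.853%/12 = 0.00654417; periods = 12·33 = 396.
A = 246,650·(1 + 0.07853/12)^396 ≈ 246,650·13.23741437605 ≈ 3,265,008.2559.

$3,265,008.26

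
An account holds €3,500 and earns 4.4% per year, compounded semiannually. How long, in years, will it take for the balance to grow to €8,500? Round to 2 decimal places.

(1 + 0.022)^(2t) = 8,500/3,500 = 2.4286.
2t·ln(1 + 0.022) = ln(2.4286); 2t = 0.8873/0.0217615 ≈ 40.7740.
t ≈ 20.3870 years.

20.39 years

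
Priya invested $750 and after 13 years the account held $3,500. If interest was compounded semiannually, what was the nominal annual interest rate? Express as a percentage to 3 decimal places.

The 26-period growth factor is 3,500/750 = 4.66667.
r/2 = 4.66667^(1/26) − 1 ≈ 0.0610382, so r ≈ 2·0.0610382 = 12.20764%.

12.208%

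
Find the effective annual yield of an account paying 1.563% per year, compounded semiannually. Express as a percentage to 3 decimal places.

One year is 2 periods at 0.007815 each: (1 + 0.007815)^2 ≈ 1.015691.
EAR = 1.015691 − 1 ≈ 1.56911%.

1.569%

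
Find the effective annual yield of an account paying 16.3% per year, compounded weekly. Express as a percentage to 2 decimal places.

17.67%

EAR = (1 + 16.3%/52)^52 − 1 = (1 + 0.00313462)^52 − 1.
(1 + 0.00313462)^52 ≈ 1.176737, so EAR ≈ 17.67367%.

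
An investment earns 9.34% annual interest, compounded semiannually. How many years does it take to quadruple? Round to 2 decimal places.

(1 + 0.0467)^(2t) = 4.
2t = ln 4 / ln(1 + 0.0467) ≈ 1.3863/0.0456424 ≈ 30.3730.
t ≈ 15.1865.

15.19 years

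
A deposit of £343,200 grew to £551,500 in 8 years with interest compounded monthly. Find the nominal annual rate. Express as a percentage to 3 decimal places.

5.944%

The 96-period growth factor is 551,500/343,200 = 1.60693.
r/12 = 1.60693^(1/96) − 1 ≈ 0.00495315, so r ≈ 12·0.00495315 = 5.94378%.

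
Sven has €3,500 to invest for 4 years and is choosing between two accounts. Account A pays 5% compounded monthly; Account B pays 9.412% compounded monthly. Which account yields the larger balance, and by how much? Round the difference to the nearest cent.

Account B, by €819.39

Account A growth factor: (1 + 0.05/12)^48 ≈ 1.220895355; balance ≈ 4,273.1337.
Account B growth factor: (1 + 0.09412/12)^48 ≈ 1.455007777; balance ≈ 5,092.5272.
Account B is larger by 819.3935.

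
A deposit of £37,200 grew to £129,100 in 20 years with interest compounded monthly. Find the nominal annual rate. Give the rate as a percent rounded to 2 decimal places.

6.24%

The 240-period growth factor is 129,100/37,200 = 3.47043.
r/12 = 3.47043^(1/240) − 1 ≈ 0.00519796, so r ≈ 12·0.00519796 = 6.23755%.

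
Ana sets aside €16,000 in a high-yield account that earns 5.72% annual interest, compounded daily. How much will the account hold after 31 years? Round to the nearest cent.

€94,221.63

Periodic rate = 5.72%/365 = 0.000156712; periods = 365·31 = 11315.
A = 16,000·(1 + 0.0572/365)^11315 ≈ 16,000·5.8888520078 ≈ 94,221.6321.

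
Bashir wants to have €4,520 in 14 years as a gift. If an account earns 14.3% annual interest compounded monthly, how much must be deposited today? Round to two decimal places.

€617.76

Growth factor = (1 + 0.143/12)^168 ≈ 7.316743439.
P = 4,520/7.316743439 ≈ 617.7612.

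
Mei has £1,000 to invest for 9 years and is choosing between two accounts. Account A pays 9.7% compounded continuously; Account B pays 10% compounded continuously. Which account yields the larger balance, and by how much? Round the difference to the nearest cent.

Account B, by £65.52

Account A growth factor: e^(0.097·9) = e^0.873 ≈ 2.394082338; balance ≈ 2,394.0823.
Account B growth factor: e^(0.1·9) = e^0.9 ≈ 2.459603111; balance ≈ 2,459.6031.
Account B is larger by 65.5208.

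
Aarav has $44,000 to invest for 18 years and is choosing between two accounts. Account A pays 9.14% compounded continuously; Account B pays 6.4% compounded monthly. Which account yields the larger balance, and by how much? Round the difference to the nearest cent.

Account A, by $89,196.92

A: e^(0.0914·18) = e^1.6452 ≈ 5.18204621256, so 44,000 × 5.18204621256 ≈ 228,010.0334.
B: (1 + 0.064/12)^216 ≈ 3.15484346278, so 44,000 × 3.15484346278 ≈ 138,813.1124.
Difference ≈ 89,196.9210 in favor of A.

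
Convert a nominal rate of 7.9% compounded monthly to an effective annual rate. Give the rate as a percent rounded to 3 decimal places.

8.192%

EAR = (1 + 7.9%/12)^12 − 1 = (1 + 0.00658333)^12 − 1.
(1 + 0.00658333)^12 ≈ 1.081924, so EAR ≈ 8.19242%.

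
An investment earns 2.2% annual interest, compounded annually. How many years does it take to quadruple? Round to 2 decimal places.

(1 + 0.022)^t = 4.
t = ln 4 / ln(1 + 0.022) ≈ 1.3863/0.0217615 ≈ 63.7040.

63.70 years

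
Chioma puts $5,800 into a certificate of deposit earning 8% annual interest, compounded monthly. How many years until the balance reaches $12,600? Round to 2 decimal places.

9.73 years

We need (1 + 0.00666667)^(12t) = 2.1724, so 12t = ln 2.1724 / ln 1.006667 ≈ 116.7633.
t ≈ 116.7633/12 = 9.7303 years.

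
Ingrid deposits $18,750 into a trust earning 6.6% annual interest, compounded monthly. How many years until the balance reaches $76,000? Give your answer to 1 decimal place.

(1 + 0.0055)^(12t) = 76,000/18,750 = 4.0533.
12t·ln(1 + 0.0055) = ln(4.0533); 12t = 1.3995/0.00548493 ≈ 255.1609.
t ≈ 21.2634 years.

21.3 years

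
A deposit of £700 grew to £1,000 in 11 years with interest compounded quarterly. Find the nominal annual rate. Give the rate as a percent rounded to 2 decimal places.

3.26%

(1 + r/4)^44 = 1,000/700 = 1.42857.
1 + r/4 = 1.42857^(1/44) ≈ 1.008139, so r/4 ≈ 0.00813919.
r ≈ 4·0.00813919 = 3.25568%.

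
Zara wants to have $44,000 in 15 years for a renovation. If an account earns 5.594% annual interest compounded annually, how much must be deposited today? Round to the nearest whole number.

Growth factor = (1 + 0.05594)^15 ≈ 2.262500194.
P = 44,000/2.262500194 ≈ 19,447.5121.

$19,448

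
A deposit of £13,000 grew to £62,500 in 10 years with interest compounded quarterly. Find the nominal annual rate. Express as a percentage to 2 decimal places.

(1 + r/4)^40 = 62,500/13,000 = 4.80769.
1 + r/4 = 4.80769^(1/40) ≈ 1.040036, so r/4 ≈ 0.0400361.
r ≈ 4·0.0400361 = 16.01444%.

16.01%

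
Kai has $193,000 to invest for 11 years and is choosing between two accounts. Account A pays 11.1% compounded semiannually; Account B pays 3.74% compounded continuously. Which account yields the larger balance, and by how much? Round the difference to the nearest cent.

Account A, by $342,119.10

Account A growth factor: (1 + 0.0555)^22 ≈ 3.28156664074; balance ≈ 633,342.3617.
Account B growth factor: e^(0.0374·11) = e^0.4114 ≈ 1.50892880738; balance ≈ 291,223.2598.
Account A is larger by 342,119.1018.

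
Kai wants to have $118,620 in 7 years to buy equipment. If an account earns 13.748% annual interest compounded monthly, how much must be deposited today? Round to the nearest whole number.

Growth factor = (1 + 0.13748/12)^84 ≈ 2.60358418275.
P = 118,620/2.60358418275 ≈ 45,560.2706.

$45,560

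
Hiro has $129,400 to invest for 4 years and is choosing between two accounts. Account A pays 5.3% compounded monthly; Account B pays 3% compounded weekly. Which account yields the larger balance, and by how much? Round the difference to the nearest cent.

A: (1 + 0.053/12)^48 ≈ 1.23557099489, so 129,400 × 1.23557099489 ≈ 159,882.8867.
B: (1 + 0.03/52)^208 ≈ 1.12745783852, so 129,400 × 1.12745783852 ≈ 145,893.0443.
Difference ≈ 13,989.8424 in favor of A.

Account A, by $13,989.84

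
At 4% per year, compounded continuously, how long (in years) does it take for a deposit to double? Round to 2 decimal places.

17.33 years

e^(0.04t) = 2, so 0.04t = ln 2 ≈ 0.69315.
t ≈ 0.69315/0.04 ≈ 17.3287.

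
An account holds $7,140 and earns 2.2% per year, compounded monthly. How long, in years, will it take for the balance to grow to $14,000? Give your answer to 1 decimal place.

30.6 years

We need (1 + 0.00183333)^(12t) = 1.9608, so 12t = ln 1.9608 / ln 1.001833 ≈ 367.6154.
t ≈ 367.6154/12 = 30.6346 years.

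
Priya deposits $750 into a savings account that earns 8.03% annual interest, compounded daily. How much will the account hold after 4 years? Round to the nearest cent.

$1,034.05

Periodic rate = 8.03%/365 = 0.00022; periods = 365·4 = 1460.
A = 750·(1 + 0.00022)^1460 ≈ 750·1.378732602 ≈ 1,034.0495.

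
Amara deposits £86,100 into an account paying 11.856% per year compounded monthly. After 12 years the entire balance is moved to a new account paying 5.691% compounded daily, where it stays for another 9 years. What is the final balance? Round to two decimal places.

Phase 1: 86,100·(1 + 0.00988)^144 ≈ 354,691.0493.
Phase 2: 354,691.0493·(1 + 0.05691/365)^3285 ≈ 591,935.2189.

£591,935.22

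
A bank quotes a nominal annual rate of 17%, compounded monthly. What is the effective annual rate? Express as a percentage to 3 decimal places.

18.389%

One year is 12 periods at 0.0141667 each: (1 + 0.0141667)^12 ≈ 1.183892.
EAR = 1.183892 − 1 ≈ 18.38917%.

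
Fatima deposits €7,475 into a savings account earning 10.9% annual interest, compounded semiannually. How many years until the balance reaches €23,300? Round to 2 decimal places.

(1 + 0.0545)^(2t) = 23,300/7,475 = 3.1171.
2t·ln(1 + 0.0545) = ln(3.1171); 2t = 1.1369/0.0530667 ≈ 21.4238.
t ≈ 10.7119 years.

10.71 years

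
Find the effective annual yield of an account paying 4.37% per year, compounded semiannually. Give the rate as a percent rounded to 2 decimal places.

EAR = (1 + 4.37%/2)^2 − 1 = (1 + 0.02185)^2 − 1.
(1 + 0.02185)^2 ≈ 1.044177, so EAR ≈ 4.41774%.

4.42%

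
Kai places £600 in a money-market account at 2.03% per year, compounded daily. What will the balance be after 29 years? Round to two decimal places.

£1,080.97

Growth factor = (1 + 0.0203/365)^10585 ≈ 1.801615261.
A ≈ 600 × 1.801615261 ≈ 1,080.9692.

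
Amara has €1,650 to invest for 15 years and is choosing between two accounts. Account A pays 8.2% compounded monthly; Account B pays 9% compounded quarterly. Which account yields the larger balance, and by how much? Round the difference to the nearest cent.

Account B, by €648.76

Account A growth factor: (1 + 0.082/12)^180 ≈ 3.40694688; balance ≈ 5,621.4624.
Account B growth factor: (1 + 0.0225)^60 ≈ 3.800134786; balance ≈ 6,270.2224.
Account B is larger by 648.7600.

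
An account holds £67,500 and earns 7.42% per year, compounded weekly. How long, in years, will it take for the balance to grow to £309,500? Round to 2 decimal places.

20.54 years

We need (1 + 0.00142692)^(52t) = 4.5852, so 52t = ln 4.5852 / ln 1.001427 ≈ 1067.9740.
t ≈ 1067.9740/52 = 20.5380 years.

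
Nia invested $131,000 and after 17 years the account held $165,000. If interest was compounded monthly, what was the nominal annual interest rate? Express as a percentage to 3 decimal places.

The 204-period growth factor is 165,000/131,000 = 1.25954.
r/12 = 1.25954^(1/204) − 1 ≈ 0.00113176, so r ≈ 12·0.00113176 = 1.35811%.

1.358%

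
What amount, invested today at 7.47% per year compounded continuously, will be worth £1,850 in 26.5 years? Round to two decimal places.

P = A·e^(−rt) = 1,850·e^(−1.97955).
e^(−1.97955) ≈ 0.1381313824, so P ≈ 255.5431.

£255.54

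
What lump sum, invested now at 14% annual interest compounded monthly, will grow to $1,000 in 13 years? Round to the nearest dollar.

Periodic rate = 14%/12 = 0.0116667; 156 periods.
P = 1,000/(1 + 0.14/12)^156 ≈ 1,000/6.10718039 ≈ 163.7417.

$164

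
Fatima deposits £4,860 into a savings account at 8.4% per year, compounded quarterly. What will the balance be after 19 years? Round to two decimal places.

Periodic rate = 8.4%/4 = 0.021; periods = 4·19 = 76.
A = 4,860·(1 + 0.021)^76 ≈ 4,860·4.8523978162 ≈ 23,582.6534.

£23,582.65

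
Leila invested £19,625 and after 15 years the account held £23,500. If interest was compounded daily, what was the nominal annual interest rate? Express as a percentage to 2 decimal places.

1.20%

The 5475-period growth factor is 23,500/19,625 = 1.19745.
r/365 = 1.19745^(1/5475) − 1 ≈ 0.0000329131, so r ≈ 365·0.0000329131 = 1.20133%.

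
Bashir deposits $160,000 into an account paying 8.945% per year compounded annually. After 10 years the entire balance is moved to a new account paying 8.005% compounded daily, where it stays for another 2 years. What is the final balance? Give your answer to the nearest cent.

$442,298.98

After 10 years at 8.945%: 160,000 × 2.35544534885 ≈ 376,871.2558.
Then 2 years at 8.005%: 376,871.2558 × 1.17360762672 ≈ 442,298.9801.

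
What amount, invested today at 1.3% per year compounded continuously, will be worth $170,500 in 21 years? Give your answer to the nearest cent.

P = A·e^(−rt) = 170,500·e^(−0.273).
e^(−0.273) ≈ 0.761092787629, so P ≈ 129,766.3203.

$129,766.32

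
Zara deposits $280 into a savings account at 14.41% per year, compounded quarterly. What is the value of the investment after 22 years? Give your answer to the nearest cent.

$6,305.78

Periodic rate = 14.41%/4 = 0.036025; periods = 4·22 = 88.
A = 280·(1 + 0.036025)^88 ≈ 280·22.52063915 ≈ 6,305.7790.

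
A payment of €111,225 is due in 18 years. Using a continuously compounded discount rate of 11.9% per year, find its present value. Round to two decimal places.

€13,060.01

P = A·e^(−rt) = 111,225·e^(−2.142).
e^(−2.142) ≈ 0.117419768489, so P ≈ 13,060.0138.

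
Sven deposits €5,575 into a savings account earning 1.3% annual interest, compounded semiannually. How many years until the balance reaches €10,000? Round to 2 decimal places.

45.09 years

(1 + 0.0065)^(2t) = 10,000/5,575 = 1.7937.
2t·ln(1 + 0.0065) = ln(1.7937); 2t = 0.58429/0.00647897 ≈ 90.1830.
t ≈ 45.0915 years.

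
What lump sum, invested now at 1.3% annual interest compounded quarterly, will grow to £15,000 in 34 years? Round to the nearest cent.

£9,648.16

Growth factor = (1 + 0.00325)^136 ≈ 1.5547010905.
P = 15,000/1.5547010905 ≈ 9,648.1569.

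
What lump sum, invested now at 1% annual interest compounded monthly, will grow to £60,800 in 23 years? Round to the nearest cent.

£48,312.27

Growth factor = (1 + 0.01/12)^276 ≈ 1.2584794668.
P = 60,800/1.2584794668 ≈ 48,312.2702.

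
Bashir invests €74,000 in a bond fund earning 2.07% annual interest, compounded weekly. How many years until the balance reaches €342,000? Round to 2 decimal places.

73.96 years

(1 + 0.000398077)^(52t) = 342,000/74,000 = 4.6216.
52t·ln(1 + 0.000398077) = ln(4.6216); 52t = 1.5307/0.000397998 ≈ 3846.1167.
t ≈ 73.9638 years.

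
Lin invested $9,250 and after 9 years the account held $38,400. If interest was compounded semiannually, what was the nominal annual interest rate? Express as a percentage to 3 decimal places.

The 18-period growth factor is 38,400/9,250 = 4.15135.
r/2 = 4.15135^(1/18) − 1 ≈ 0.0822905, so r ≈ 2·0.0822905 = 16.45811%.

16.458%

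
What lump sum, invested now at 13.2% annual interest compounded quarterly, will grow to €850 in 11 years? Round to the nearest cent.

Growth factor = (1 + 0.033)^44 ≈ 4.17267103.
P = 850/4.17267103 ≈ 203.7064.

€203.71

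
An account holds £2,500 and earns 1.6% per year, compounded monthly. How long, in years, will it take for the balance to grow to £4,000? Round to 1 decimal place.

(1 + 0.00133333)^(12t) = 4,000/2,500 = 1.6.
12t·ln(1 + 0.00133333) = ln(1.6); 12t = 0.47/0.00133245 ≈ 352.7377.
t ≈ 29.3948 years.

29.4 years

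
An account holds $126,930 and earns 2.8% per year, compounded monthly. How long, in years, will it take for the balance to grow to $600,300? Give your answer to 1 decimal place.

We need (1 + 0.00233333)^(12t) = 4.7294, so 12t = ln 4.7294 / ln 1.002333 ≈ 666.6882.
t ≈ 666.6882/12 = 55.5574 years.

55.6 years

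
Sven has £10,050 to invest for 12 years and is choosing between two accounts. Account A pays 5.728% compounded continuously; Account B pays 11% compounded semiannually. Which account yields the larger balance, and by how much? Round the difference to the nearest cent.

Account B, by £16,342.61

Account A growth factor: e^(0.05728·12) = e^0.68736 ≈ 1.9884590658; balance ≈ 19,984.0136.
Account B growth factor: (1 + 0.055)^24 ≈ 3.6145899039; balance ≈ 36,326.6285.
Account B is larger by 16,342.6149.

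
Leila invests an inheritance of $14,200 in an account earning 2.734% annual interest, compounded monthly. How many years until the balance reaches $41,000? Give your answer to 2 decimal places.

We need (1 + 0.00227833)^(12t) = 2.8873, so 12t = ln 2.8873 / ln 1.002278 ≈ 465.9272.
t ≈ 465.9272/12 = 38.8273 years.

38.83 years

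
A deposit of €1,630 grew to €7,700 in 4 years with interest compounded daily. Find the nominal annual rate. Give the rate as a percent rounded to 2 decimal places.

(1 + r/365)^1460 = 7,700/1,630 = 4.72393.
1 + r/365 = 4.72393^(1/1460) ≈ 1.001064, so r/365 ≈ 0.00106402.
r ≈ 365·0.00106402 = 38.83665%.

38.84%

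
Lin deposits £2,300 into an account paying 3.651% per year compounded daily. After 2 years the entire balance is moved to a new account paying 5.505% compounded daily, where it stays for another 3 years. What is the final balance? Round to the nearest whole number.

Phase 1: 2,300·(1 + 0.03651/365)^730 ≈ 2,474.2207.
Phase 2: 2,474.2207·(1 + 0.05505/365)^1095 ≈ 2,918.4802.

£2,918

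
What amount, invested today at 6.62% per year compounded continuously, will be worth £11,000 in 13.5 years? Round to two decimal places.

P = A·e^(−rt) = 11,000·e^(−0.8937).
e^(−0.8937) ≈ 0.40913913394, so P ≈ 4,500.5305.

£4,500.53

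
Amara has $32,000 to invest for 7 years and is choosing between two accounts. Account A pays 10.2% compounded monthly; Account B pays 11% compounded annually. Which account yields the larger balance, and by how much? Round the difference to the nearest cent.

Account B, by $1,285.42

Account A growth factor: (1 + 0.0085)^84 ≈ 2.0359908134; balance ≈ 65,151.7060.
Account B growth factor: (1 + 0.11)^7 ≈ 2.0761601529; balance ≈ 66,437.1249.
Account B is larger by 1,285.4189.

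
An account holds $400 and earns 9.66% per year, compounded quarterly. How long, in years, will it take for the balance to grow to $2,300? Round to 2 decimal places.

18.33 years

(1 + 0.02415)^(4t) = 2,300/400 = 5.75.
4t·ln(1 + 0.02415) = ln(5.75); 4t = 1.7492/0.023863 ≈ 73.3018.
t ≈ 18.3254 years.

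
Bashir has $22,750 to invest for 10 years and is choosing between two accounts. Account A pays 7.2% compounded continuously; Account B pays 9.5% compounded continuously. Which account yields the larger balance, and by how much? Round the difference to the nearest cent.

Account A growth factor: e^(0.072·10) = e^0.72 ≈ 2.0544332106; balance ≈ 46,738.3555.
Account B growth factor: e^(0.095·10) = e^0.95 ≈ 2.5857096593; balance ≈ 58,824.8947.
Account B is larger by 12,086.5392.

Account B, by $12,086.54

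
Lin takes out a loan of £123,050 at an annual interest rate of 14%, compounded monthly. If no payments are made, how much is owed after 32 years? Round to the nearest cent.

£10,579,346.55

Periodic rate = 14%/12 = 0.0116667; periods = 12·32 = 384.
A = 123,050·(1 + 0.14/12)^384 ≈ 123,050·85.975997963082 ≈ 10,579,346.5494.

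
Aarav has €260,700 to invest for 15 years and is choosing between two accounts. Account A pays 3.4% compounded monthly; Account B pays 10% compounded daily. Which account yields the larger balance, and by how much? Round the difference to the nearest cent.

Account B, by €734,307.88

A: (1 + 0.034/12)^180 ≈ 1.6640907228, so 260,700 × 1.6640907228 ≈ 433,828.4514.
B: (1 + 0.1/365)^5475 ≈ 4.480768438059, so 260,700 × 4.480768438059 ≈ 1,168,136.3318.
Difference ≈ 734,307.8804 in favor of B.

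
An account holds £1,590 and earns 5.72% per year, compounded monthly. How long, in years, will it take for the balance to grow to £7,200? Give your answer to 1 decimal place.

We need (1 + 0.00476667)^(12t) = 4.5283, so 12t = ln 4.5283 / ln 1.004767 ≈ 317.6106.
t ≈ 317.6106/12 = 26.4675 years.

26.5 years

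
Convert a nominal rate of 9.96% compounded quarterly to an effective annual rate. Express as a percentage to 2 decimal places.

10.34%

EAR = (1 + 9.96%/4)^4 − 1 = (1 + 0.0249)^4 − 1.
(1 + 0.0249)^4 ≈ 1.103382, so EAR ≈ 10.33822%.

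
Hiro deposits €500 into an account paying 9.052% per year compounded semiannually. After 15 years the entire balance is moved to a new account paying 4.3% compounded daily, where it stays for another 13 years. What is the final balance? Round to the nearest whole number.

€3,300

After 15 years at 9.052%: 500 × 3.773374708 ≈ 1,886.6874.
Then 13 years at 4.3%: 1,886.6874 × 1.748865121 ≈ 3,299.5617.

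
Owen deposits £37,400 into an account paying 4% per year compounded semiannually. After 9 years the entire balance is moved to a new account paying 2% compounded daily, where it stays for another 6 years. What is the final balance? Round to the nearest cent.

Phase 1: 37,400·(1 + 0.02)^18 ≈ 53,416.4097.
Phase 2: 53,416.4097·(1 + 0.02/365)^2190 ≈ 60,226.6357.

£60,226.64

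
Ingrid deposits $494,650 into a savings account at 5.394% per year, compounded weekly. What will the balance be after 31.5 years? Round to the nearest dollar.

Periodic rate = 5.394%/52 = 0.00103731; periods = 52·31.5 = 1638.
A = 494,650·(1 + 0.05394/52)^1638 ≈ 494,650·5.4642635719 ≈ 2,702,897.9758.

$2,702,898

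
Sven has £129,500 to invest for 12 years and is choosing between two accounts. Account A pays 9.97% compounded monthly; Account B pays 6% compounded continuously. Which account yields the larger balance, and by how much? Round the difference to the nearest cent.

Account A growth factor: (1 + 0.0997/12)^144 ≈ 3.29187500614; balance ≈ 426,297.8133.
Account B growth factor: e^(0.06·12) = e^0.72 ≈ 2.05443321064; balance ≈ 266,049.1008.
Account A is larger by 160,248.7125.

Account A, by £160,248.71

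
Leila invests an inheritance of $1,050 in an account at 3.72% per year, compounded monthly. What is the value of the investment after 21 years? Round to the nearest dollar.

Growth factor = (1 + 0.0031)^252 ≈ 2.181454021.
A ≈ 1,050 × 2.181454021 ≈ 2,290.5267.

$2,291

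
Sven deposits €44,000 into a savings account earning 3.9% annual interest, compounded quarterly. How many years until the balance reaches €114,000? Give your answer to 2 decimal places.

24.53 years

We need (1 + 0.00975)^(4t) = 2.5909, so 4t = ln 2.5909 / ln 1.00975 ≈ 98.1172.
t ≈ 98.1172/4 = 24.5293 years.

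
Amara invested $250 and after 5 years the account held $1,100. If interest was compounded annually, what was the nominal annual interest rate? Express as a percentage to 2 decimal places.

34.49%

(1 + r)^5 = 1,100/250 = 4.4.
1 + r = 4.4^(1/5) ≈ 1.344902, so r ≈ 0.344902.
r ≈ 34.49017%.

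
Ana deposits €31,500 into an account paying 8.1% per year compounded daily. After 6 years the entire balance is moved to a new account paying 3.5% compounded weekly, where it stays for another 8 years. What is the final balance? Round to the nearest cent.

€67,751.01

After 6 years at 8.1%: 31,500 × 1.6257123386 ≈ 51,209.9387.
Then 8 years at 3.5%: 51,209.9387 × 1.3230051946 ≈ 67,751.0149.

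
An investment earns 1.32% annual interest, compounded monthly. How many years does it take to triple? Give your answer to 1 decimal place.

(1 + 0.0011)^(12t) = 3.
12t = ln 3 / ln(1 + 0.0011) ≈ 1.0986/0.0010994 ≈ 999.2876.
t ≈ 83.2740.

83.3 years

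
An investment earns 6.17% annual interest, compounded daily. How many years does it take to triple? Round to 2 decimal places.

17.81 years

(1 + 0.000169041)^(365t) = 3.
365t = ln 3 / ln(1 + 0.000169041) ≈ 1.0986/0.000169027 ≈ 6499.6333.
t ≈ 17.8072.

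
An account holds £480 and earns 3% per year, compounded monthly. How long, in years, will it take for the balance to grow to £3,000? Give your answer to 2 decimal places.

We need (1 + 0.0025)^(12t) = 6.25, so 12t = ln 6.25 / ln 1.0025 ≈ 733.9485.
t ≈ 733.9485/12 = 61.1624 years.

61.16 years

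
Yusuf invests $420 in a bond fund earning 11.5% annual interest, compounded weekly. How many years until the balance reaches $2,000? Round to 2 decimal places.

13.59 years

(1 + 0.00221154)^(52t) = 2,000/420 = 4.7619.
52t·ln(1 + 0.00221154) = ln(4.7619); 52t = 1.5606/0.0022091 ≈ 706.4642.
t ≈ 13.5859 years.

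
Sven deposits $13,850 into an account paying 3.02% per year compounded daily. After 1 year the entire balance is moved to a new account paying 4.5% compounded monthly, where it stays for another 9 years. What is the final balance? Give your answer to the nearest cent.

Phase 1: 13,850·(1 + 0.0302/365)^365 ≈ 14,274.6321.
Phase 2: 14,274.6321·(1 + 0.00375)^108 ≈ 21,385.7861.

$21,385.79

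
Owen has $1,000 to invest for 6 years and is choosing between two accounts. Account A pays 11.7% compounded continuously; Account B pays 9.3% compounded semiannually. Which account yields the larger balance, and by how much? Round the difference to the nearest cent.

Account A growth factor: e^(0.117·6) = e^0.702 ≈ 2.017784243; balance ≈ 2,017.7842.
Account B growth factor: (1 + 0.0465)^12 ≈ 1.725324511; balance ≈ 1,725.3245.
Account A is larger by 292.4597.

Account A, by $292.46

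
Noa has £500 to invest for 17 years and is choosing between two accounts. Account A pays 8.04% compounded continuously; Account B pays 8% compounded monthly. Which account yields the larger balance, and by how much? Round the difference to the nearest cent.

Account A, by £22.06

Account A growth factor: e^(0.0804·17) = e^1.3668 ≈ 3.922777701; balance ≈ 1,961.3889.
Account B growth factor: (1 + 0.08/12)^204 ≈ 3.878648292; balance ≈ 1,939.3241.
Account A is larger by 22.0647.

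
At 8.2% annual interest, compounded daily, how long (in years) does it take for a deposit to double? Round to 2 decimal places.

8.45 years

(1 + 0.000224658)^(365t) = 2.
365t = ln 2 / ln(1 + 0.000224658) ≈ 0.69315/0.000224632 ≈ 3085.6968.
t ≈ 8.4540.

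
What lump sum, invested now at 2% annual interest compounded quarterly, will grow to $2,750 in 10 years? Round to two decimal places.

Growth factor = (1 + 0.005)^40 ≈ 1.220794236.
P = 2,750/1.220794236 ≈ 2,252.6319.

$2,252.63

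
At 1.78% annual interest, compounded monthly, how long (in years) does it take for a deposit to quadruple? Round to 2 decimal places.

77.94 years

(1 + 0.00148333)^(12t) = 4.
12t = ln 4 / ln(1 + 0.00148333) ≈ 1.3863/0.00148223 ≈ 935.2734.
t ≈ 77.9395.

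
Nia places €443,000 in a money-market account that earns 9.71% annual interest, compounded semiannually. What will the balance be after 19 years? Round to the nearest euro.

Periodic rate = 9.71%/2 = 0.04855; periods = 2·19 = 38.
A = 443,000·(1 + 0.04855)^38 ≈ 443,000·6.058812240842 ≈ 2,684,053.8227.

€2,684,054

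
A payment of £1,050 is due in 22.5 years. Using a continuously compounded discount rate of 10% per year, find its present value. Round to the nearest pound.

£111

P = A·e^(−rt) = 1,050·e^(−2.25).
e^(−2.25) ≈ 0.1053992246, so P ≈ 110.6692.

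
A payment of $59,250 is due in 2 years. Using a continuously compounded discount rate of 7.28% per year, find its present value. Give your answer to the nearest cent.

P = A·e^(−rt) = 59,250·e^(−0.1456).
e^(−0.1456) ≈ 0.86450343541, so P ≈ 51,221.8285.

$51,221.83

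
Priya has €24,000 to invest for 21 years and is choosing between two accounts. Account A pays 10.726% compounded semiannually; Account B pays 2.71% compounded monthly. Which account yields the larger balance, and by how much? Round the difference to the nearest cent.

Account A, by €172,960.97

Account A growth factor: (1 + 0.05363)^42 ≈ 8.97225002495; balance ≈ 215,334.0006.
Account B growth factor: (1 + 0.0271/12)^252 ≈ 1.7655431153; balance ≈ 42,373.0348.
Account A is larger by 172,960.9658.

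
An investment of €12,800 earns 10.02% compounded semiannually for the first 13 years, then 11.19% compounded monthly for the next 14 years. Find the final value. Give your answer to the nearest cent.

After 13 years at 10.02%: 12,800 × 3.56448770036 ≈ 45,625.4426.
Then 14 years at 11.19%: 45,625.4426 × 4.75568536142 ≈ 216,980.2493.

€216,980.25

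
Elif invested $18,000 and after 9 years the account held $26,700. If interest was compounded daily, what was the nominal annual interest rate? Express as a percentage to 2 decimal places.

4.38%

The 3285-period growth factor is 26,700/18,000 = 1.48333.
r/365 = 1.48333^(1/3285) − 1 ≈ 0.000120035, so r ≈ 365·0.000120035 = 4.38128%.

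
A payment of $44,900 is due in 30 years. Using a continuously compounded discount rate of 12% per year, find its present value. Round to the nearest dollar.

$1,227

P = A·e^(−rt) = 44,900·e^(−3.6).
e^(−3.6) ≈ 0.027323722447, so P ≈ 1,226.8351.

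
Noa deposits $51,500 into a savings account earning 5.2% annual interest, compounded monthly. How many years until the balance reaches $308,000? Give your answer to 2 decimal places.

We need (1 + 0.00433333)^(12t) = 5.9806, so 12t = ln 5.9806 / ln 1.004333 ≈ 413.6285.
t ≈ 413.6285/12 = 34.4690 years.

34.47 years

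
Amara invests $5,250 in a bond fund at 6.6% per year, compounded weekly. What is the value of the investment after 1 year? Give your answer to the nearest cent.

$5,607.96

Periodic rate = 6.6%/52 = 0.00126923; periods = 52·1 = 52.
A = 5,250·(1 + 0.066/52)^52 ≈ 5,250·1.068182014 ≈ 5,607.9556.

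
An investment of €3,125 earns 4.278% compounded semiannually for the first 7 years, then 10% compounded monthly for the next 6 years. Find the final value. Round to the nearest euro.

€7,639

Phase 1: 3,125·(1 + 0.02139)^14 ≈ 4,202.7392.
Phase 2: 4,202.7392·(1 + 0.1/12)^72 ≈ 7,638.8748.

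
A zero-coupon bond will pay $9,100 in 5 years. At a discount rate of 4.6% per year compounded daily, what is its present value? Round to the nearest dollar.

$7,230

Periodic rate = 4.6%/365 = 0.000126027; 1825 periods.
P = 9,100/(1 + 0.046/365)^1825 ≈ 9,100/1.258581771 ≈ 7,230.3606.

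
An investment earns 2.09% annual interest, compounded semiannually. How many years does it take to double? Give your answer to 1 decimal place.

(1 + 0.01045)^(2t) = 2.
2t = ln 2 / ln(1 + 0.01045) ≈ 0.69315/0.0103958 ≈ 66.6758.
t ≈ 33.3379.

33.3 years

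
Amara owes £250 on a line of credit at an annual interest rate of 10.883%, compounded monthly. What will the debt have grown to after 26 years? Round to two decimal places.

Growth factor = (1 + 0.10883/12)^312 ≈ 16.72368683.
A ≈ 250 × 16.72368683 ≈ 4,180.9217.

£4,180.92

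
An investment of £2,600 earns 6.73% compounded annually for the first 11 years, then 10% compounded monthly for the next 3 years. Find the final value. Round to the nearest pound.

£7,176

After 11 years at 6.73%: 2,600 × 2.047159135 ≈ 5,322.6138.
Then 3 years at 10%: 5,322.6138 × 1.348181842 ≈ 7,175.8512.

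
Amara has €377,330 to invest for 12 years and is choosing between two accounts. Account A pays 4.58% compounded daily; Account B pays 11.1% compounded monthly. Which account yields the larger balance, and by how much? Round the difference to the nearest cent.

A: (1 + 0.0458/365)^4380 ≈ 1.73250011963, so 377,330 × 1.73250011963 ≈ 653,724.2701.
B: (1 + 0.00925)^144 ≈ 3.765487097808, so 377,330 × 3.765487097808 ≈ 1,420,831.2466.
Difference ≈ 767,106.9765 in favor of B.

Account B, by €767,106.98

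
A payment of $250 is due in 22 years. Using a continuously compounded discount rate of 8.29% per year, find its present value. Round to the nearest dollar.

P = A·e^(−rt) = 250·e^(−1.8238).
e^(−1.8238) ≈ 0.161411221, so P ≈ 40.3528.

$40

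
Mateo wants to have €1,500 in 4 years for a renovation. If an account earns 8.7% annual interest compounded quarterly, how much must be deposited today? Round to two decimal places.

€1,063.11

Periodic rate = 8.7%/4 = 0.02175; 16 periods.
P = 1,500/(1 + 0.02175)^16 ≈ 1,500/1.410958831 ≈ 1,063.1069.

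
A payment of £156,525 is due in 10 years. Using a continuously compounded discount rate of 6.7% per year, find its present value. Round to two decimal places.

P = A·e^(−rt) = 156,525·e^(−0.67).
e^(−0.67) ≈ 0.511708577787, so P ≈ 80,095.1851.

£80,095.19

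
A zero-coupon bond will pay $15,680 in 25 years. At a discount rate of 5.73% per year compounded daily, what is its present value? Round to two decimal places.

$3,743.42

Periodic rate = 5.73%/365 = 0.000156986; 9125 periods.
P = 15,680/(1 + 0.0573/365)^9125 ≈ 15,680/4.1886880499 ≈ 3,743.4156.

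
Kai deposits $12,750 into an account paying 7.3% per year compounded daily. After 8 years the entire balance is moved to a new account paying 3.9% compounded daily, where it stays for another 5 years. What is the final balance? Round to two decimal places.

After 8 years at 7.3%: 12,750 × 1.7930921862 ≈ 22,861.9254.
Then 5 years at 3.9%: 22,861.9254 × 1.2152983266 ≈ 27,784.0596.

$27,784.06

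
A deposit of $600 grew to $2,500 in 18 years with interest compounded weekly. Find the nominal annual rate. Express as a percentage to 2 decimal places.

7.93%

(1 + r/52)^936 = 2,500/600 = 4.16667.
1 + r/52 = 4.16667^(1/936) ≈ 1.001526, so r/52 ≈ 0.00152586.
r ≈ 52·0.00152586 = 7.93447%.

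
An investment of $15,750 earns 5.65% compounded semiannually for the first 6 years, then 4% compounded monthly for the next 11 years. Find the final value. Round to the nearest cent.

Phase 1: 15,750·(1 + 0.02825)^12 ≈ 22,002.1528.
Phase 2: 22,002.1528·(1 + 0.04/12)^132 ≈ 34,137.9133.

$34,137.91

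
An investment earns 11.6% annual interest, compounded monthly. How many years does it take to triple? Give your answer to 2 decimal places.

9.52 years

(1 + 0.00966667)^(12t) = 3.
12t = ln 3 / ln(1 + 0.00966667) ≈ 1.0986/0.00962024 ≈ 114.1980.
t ≈ 9.5165.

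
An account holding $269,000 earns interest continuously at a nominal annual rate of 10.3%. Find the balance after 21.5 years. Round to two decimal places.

A = P·e^(rt) = 269,000·e^(0.103·21.5) = 269,000·e^2.2145.
e^2.2145 ≈ 9.156829552038, so A ≈ 2,463,187.1495.

$2,463,187.15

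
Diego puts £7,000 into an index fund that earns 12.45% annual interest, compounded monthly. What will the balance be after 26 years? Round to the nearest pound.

£175,253

Periodic rate = 12.45%/12 = 0.010375; periods = 12·26 = 312.
A = 7,000·(1 + 0.010375)^312 ≈ 7,000·25.0362133417 ≈ 175,253.4934.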